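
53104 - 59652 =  - 6548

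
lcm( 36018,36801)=1692846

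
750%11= 2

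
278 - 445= -167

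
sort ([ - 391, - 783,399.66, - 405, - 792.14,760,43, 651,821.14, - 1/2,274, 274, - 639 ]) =[ - 792.14, - 783, - 639,-405 ,- 391,-1/2, 43 , 274, 274, 399.66, 651 , 760,821.14 ]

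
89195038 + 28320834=117515872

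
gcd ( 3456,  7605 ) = 9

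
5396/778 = 2698/389 =6.94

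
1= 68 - 67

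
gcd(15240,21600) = 120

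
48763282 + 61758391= 110521673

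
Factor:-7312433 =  - 307^1 * 23819^1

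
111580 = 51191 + 60389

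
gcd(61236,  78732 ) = 8748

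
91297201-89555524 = 1741677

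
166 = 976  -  810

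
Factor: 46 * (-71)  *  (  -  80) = 261280 =2^5*5^1 * 23^1*71^1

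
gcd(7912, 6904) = 8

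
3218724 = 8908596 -5689872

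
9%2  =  1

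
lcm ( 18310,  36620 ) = 36620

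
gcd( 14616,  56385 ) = 63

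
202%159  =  43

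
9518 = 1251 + 8267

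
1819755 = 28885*63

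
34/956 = 17/478 = 0.04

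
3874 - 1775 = 2099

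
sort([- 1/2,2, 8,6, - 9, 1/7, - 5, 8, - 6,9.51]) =[ - 9, - 6 , - 5, - 1/2 , 1/7,  2,6, 8,8,9.51 ]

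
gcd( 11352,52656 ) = 24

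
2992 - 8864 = -5872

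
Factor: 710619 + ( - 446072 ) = 137^1  *  1931^1 = 264547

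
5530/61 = 90 + 40/61 = 90.66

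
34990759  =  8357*4187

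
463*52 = 24076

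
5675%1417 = 7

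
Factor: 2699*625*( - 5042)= - 8505223750=- 2^1*5^4*2521^1 * 2699^1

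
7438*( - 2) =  - 14876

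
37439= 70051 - 32612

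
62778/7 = 62778/7 = 8968.29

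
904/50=18+2/25 =18.08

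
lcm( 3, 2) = 6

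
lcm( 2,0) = 0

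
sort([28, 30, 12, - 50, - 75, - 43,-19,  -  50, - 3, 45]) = [ - 75, - 50,-50, - 43, - 19, - 3, 12, 28, 30, 45] 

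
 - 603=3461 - 4064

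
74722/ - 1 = -74722 + 0/1 = -  74722.00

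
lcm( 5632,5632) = 5632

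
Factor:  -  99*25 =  - 2475 = - 3^2*5^2*11^1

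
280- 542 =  - 262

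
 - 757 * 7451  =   - 5640407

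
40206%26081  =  14125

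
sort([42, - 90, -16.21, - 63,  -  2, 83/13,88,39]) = [ - 90,-63,-16.21,-2,83/13,39,42,88] 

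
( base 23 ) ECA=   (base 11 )5863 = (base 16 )1e0c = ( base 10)7692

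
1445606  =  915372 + 530234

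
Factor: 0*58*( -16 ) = 0 = 0^1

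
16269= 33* 493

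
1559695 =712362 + 847333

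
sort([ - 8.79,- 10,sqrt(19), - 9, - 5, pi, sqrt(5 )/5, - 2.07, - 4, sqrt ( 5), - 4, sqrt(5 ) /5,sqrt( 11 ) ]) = [-10, - 9, - 8.79 , - 5 , - 4,  -  4, - 2.07,sqrt(5 )/5,sqrt(5)/5, sqrt( 5),pi, sqrt( 11) , sqrt ( 19) ] 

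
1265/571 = 2+123/571 = 2.22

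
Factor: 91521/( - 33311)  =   - 3^2*10169^1*33311^( - 1)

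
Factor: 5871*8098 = 47543358 = 2^1*3^1 * 19^1*103^1 * 4049^1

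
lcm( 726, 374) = 12342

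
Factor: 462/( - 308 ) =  - 3/2 =- 2^(  -  1 )*3^1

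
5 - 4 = 1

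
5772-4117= 1655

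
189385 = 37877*5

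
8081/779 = 8081/779=10.37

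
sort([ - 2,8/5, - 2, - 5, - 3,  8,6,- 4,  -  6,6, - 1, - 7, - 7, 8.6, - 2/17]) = [ - 7, - 7, - 6, - 5, - 4, - 3, - 2 , - 2, - 1 , - 2/17, 8/5,6,6, 8, 8.6]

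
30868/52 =7717/13  =  593.62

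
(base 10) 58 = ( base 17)37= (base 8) 72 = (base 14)42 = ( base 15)3D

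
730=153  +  577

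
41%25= 16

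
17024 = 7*2432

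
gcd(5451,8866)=1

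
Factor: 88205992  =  2^3 * 7^1*53^1 *113^1*263^1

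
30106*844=25409464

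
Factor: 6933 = 3^1*2311^1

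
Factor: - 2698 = -2^1*19^1*71^1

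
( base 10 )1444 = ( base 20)3C4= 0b10110100100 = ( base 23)2gi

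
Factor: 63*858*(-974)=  - 52648596=- 2^2*3^3*7^1*11^1*13^1*487^1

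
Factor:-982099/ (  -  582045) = 3^( - 1 )*5^ (  -  1 ) * 38803^( - 1 )*982099^1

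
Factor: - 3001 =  - 3001^1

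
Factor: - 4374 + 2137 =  - 2237 = - 2237^1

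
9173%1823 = 58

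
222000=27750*8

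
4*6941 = 27764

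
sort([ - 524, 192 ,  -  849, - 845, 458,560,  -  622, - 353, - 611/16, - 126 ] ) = [ - 849, - 845, - 622, - 524, - 353, - 126,  -  611/16 , 192 , 458, 560 ] 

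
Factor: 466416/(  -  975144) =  - 474/991 =- 2^1 * 3^1*79^1*991^( - 1 ) 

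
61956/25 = 61956/25 = 2478.24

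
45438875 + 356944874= 402383749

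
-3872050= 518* (-7475 )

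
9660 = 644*15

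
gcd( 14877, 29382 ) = 3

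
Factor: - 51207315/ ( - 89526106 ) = 2^ ( - 1)*3^1 * 5^1*17^1*23^1*8731^1 * 44763053^( - 1 )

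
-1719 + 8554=6835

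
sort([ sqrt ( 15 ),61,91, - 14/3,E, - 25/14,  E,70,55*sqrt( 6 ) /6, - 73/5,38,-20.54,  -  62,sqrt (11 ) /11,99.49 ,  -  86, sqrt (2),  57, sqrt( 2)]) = [ - 86,-62, - 20.54, - 73/5, - 14/3, - 25/14,sqrt( 11 ) /11, sqrt (2) , sqrt ( 2 ) , E,E,sqrt( 15 ),55 * sqrt(6 )/6,38, 57,61, 70,91,99.49] 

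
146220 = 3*48740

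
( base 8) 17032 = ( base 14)2b46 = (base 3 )101120102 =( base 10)7706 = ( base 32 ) 7gq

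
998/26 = 38 + 5/13= 38.38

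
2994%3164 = 2994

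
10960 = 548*20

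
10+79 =89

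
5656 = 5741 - 85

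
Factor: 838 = 2^1 * 419^1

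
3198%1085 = 1028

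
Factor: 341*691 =11^1*31^1*691^1=235631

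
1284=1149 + 135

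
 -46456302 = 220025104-266481406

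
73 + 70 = 143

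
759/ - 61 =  - 13+34/61=   - 12.44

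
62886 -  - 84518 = 147404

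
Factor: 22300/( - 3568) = -2^(-2 )*5^2 = - 25/4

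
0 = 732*0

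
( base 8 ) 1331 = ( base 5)10404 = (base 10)729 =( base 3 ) 1000000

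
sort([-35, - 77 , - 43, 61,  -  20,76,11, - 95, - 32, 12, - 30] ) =[ - 95 , - 77,-43, - 35, - 32, - 30, - 20, 11,12,61, 76]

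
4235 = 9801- 5566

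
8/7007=8/7007 = 0.00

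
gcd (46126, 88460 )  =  2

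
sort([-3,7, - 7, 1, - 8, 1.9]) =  [ - 8,-7,- 3, 1,1.9, 7 ] 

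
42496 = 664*64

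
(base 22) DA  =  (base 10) 296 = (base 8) 450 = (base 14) 172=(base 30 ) 9Q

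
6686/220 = 30 + 43/110  =  30.39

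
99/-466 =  - 99/466 = -0.21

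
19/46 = 19/46 = 0.41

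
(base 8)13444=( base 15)1B4E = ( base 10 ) 5924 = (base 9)8112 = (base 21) D92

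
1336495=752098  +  584397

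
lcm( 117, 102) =3978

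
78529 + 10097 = 88626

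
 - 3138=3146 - 6284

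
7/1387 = 7/1387 =0.01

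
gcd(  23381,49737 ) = 1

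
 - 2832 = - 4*708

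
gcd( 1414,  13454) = 14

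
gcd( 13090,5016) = 22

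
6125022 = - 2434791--8559813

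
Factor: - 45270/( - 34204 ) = 45/34 =2^( - 1)*3^2*5^1* 17^ ( - 1) 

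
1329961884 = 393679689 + 936282195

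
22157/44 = 22157/44 = 503.57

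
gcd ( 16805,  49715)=5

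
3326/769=3326/769 = 4.33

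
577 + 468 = 1045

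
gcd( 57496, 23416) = 8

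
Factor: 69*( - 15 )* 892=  - 2^2*3^2*5^1*23^1*223^1 = -923220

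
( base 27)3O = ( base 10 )105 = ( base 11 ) 96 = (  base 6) 253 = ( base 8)151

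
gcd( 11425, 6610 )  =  5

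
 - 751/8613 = -751/8613 = - 0.09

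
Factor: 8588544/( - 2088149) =- 2^8*3^1*7^( - 1)*53^1 * 211^1*298307^( - 1)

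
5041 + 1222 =6263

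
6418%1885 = 763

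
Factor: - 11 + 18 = 7^1 = 7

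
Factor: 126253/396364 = 2^(-2 )*197^ (  -  1 )*251^1 = 251/788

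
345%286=59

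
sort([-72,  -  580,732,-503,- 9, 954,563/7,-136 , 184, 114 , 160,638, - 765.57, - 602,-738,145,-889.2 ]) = [ - 889.2,-765.57, - 738, - 602,- 580, - 503, - 136,-72, - 9, 563/7,114, 145,160, 184, 638,732,954]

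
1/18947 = 1/18947 = 0.00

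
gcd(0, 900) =900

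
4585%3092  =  1493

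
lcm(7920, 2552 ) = 229680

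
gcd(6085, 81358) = 1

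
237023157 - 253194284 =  - 16171127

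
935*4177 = 3905495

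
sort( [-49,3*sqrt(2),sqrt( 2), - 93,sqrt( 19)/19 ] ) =[ - 93, - 49, sqrt( 19)/19, sqrt( 2), 3*sqrt( 2) ]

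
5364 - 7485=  - 2121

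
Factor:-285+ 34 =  - 251^1 = - 251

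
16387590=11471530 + 4916060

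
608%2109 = 608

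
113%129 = 113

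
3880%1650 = 580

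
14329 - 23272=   -  8943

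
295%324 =295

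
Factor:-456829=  - 61^1*7489^1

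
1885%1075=810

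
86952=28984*3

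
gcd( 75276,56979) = 9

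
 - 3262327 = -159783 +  -3102544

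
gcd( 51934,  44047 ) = 1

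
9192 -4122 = 5070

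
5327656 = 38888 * 137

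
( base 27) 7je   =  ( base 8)12776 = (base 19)fb6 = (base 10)5630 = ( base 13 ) 2741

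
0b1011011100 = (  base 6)3220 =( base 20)1GC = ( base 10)732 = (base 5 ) 10412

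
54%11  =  10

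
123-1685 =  - 1562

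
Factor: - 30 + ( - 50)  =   - 80 = -2^4 *5^1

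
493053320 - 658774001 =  - 165720681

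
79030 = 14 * 5645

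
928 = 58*16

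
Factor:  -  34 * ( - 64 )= 2^7*17^1 = 2176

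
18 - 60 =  - 42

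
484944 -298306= 186638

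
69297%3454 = 217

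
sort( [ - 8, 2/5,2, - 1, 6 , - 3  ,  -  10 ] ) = [- 10, - 8, - 3 , - 1, 2/5 , 2,6]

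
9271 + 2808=12079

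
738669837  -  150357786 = 588312051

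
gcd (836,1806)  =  2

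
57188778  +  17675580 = 74864358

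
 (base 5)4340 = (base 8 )1123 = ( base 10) 595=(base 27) m1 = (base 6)2431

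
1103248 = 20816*53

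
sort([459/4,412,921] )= [459/4,412, 921] 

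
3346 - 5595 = -2249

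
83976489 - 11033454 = 72943035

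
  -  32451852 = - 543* 59764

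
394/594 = 197/297 = 0.66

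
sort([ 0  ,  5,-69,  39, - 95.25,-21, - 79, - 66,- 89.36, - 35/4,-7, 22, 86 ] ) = [-95.25, -89.36, - 79,-69, - 66, - 21, - 35/4,-7, 0, 5, 22, 39,  86] 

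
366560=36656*10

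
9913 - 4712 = 5201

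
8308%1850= 908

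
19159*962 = 18430958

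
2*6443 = 12886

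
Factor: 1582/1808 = 2^( - 3)*7^1 = 7/8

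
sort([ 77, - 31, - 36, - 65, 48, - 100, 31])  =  [ - 100,  -  65, - 36, - 31, 31, 48, 77] 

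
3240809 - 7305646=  - 4064837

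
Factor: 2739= 3^1*11^1 * 83^1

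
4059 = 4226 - 167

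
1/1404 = 1/1404  =  0.00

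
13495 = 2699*5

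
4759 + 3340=8099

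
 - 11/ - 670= 11/670 = 0.02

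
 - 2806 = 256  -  3062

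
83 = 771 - 688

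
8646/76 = 4323/38 = 113.76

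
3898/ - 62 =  - 63 + 4/31 = - 62.87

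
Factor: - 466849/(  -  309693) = 3^ (-1 )*19^1*24571^1  *103231^( - 1)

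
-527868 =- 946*558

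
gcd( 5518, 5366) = 2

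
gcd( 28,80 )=4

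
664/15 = 664/15=44.27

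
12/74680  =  3/18670= 0.00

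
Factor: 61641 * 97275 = 5996128275=3^5*5^2*761^1 * 1297^1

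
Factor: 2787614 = 2^1*1393807^1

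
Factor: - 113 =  - 113^1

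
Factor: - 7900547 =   -  7900547^1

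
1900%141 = 67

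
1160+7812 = 8972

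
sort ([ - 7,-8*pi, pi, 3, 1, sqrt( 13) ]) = [ -8* pi,  -  7,  1, 3, pi,sqrt(13 ) ] 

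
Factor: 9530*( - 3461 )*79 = -2^1*5^1*79^1*953^1 * 3461^1 = -2605683070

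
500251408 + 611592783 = 1111844191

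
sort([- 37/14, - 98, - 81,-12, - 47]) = [ - 98 ,  -  81, - 47, - 12, - 37/14 ]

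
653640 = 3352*195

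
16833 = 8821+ 8012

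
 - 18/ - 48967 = 18/48967 = 0.00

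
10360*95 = 984200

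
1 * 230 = 230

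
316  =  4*79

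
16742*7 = 117194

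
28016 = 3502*8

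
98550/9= 10950 = 10950.00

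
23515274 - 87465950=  - 63950676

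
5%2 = 1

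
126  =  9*14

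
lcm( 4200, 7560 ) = 37800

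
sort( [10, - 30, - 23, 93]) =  [ - 30, - 23,10,93]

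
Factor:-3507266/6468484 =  - 2^( -1)*7^1*11^( - 1)*379^1*661^1 *147011^( - 1) =- 1753633/3234242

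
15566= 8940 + 6626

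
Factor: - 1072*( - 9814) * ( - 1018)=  - 10709978944= - 2^6*7^1 *67^1 * 509^1*701^1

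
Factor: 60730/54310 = 5431^( - 1) *6073^1 = 6073/5431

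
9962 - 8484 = 1478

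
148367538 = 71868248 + 76499290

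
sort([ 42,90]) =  [42,  90 ] 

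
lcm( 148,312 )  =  11544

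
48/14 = 24/7 = 3.43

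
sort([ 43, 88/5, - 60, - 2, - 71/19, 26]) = [ - 60, - 71/19,- 2, 88/5,26, 43 ]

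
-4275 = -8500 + 4225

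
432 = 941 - 509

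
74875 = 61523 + 13352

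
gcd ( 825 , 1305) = 15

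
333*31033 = 10333989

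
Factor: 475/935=5^1*11^( - 1 ) * 17^(  -  1)*19^1 = 95/187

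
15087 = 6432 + 8655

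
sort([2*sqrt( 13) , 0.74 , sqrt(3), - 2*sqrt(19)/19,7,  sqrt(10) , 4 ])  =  [ - 2 * sqrt( 19)/19 , 0.74, sqrt ( 3) , sqrt(10 ),  4,7,2*sqrt( 13 ) ]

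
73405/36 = 2039+1/36 = 2039.03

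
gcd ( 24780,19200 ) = 60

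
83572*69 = 5766468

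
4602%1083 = 270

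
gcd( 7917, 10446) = 3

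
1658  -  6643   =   - 4985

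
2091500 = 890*2350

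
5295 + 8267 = 13562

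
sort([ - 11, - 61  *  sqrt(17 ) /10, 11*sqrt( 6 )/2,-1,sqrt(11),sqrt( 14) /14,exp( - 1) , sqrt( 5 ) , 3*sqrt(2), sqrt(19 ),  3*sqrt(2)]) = [ - 61*sqrt(17) /10,-11, - 1, sqrt( 14)/14, exp( - 1),sqrt( 5 ),  sqrt( 11), 3*sqrt ( 2 ),3*sqrt( 2),  sqrt( 19), 11 *sqrt( 6 )/2]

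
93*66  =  6138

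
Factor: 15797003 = 71^1*222493^1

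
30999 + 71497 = 102496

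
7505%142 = 121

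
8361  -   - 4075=12436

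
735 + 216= 951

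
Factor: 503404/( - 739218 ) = -2^1 * 3^( - 1)*11^1*17^1 * 673^1*123203^(  -  1) =- 251702/369609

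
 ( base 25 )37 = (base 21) 3j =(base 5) 312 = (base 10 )82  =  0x52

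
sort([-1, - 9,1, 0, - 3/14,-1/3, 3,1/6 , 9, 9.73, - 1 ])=[ - 9,-1, - 1,-1/3,-3/14,0, 1/6, 1, 3, 9, 9.73]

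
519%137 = 108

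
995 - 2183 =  - 1188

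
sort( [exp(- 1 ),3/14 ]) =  [ 3/14,exp( - 1)]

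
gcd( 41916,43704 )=12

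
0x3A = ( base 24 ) 2a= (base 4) 322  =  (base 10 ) 58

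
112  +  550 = 662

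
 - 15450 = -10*1545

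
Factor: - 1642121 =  - 13^1*126317^1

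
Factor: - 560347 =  - 41^1*79^1 * 173^1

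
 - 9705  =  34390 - 44095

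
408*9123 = 3722184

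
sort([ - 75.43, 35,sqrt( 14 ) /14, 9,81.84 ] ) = [ - 75.43, sqrt ( 14 ) /14,9, 35, 81.84 ] 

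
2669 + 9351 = 12020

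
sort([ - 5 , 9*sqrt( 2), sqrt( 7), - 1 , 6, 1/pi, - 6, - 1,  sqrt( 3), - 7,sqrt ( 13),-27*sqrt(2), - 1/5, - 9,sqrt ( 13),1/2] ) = [ - 27*sqrt(2), - 9,-7, - 6, - 5, - 1, - 1, - 1/5,1/pi,1/2, sqrt(3),sqrt( 7)  ,  sqrt( 13), sqrt( 13), 6, 9*sqrt( 2) ]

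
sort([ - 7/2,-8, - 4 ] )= [ - 8, - 4, - 7/2 ]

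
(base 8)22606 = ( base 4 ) 2112012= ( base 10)9606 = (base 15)2ca6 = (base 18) 1BBC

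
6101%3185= 2916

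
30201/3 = 10067 =10067.00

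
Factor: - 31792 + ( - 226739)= - 3^1*7^1*13^1*947^1 = - 258531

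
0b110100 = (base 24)24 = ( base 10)52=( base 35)1H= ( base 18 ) 2G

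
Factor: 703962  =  2^1*3^2 * 7^1 * 37^1*151^1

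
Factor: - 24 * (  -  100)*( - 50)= - 2^6*3^1*5^4 = - 120000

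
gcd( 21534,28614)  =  6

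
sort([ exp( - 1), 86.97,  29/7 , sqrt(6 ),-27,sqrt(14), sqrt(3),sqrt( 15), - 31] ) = [ - 31, - 27, exp( - 1), sqrt(3), sqrt(6), sqrt( 14 ) , sqrt(15) , 29/7,86.97] 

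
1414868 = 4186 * 338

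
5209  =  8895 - 3686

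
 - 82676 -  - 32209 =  - 50467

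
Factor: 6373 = 6373^1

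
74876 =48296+26580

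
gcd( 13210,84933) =1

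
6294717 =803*7839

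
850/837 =850/837 = 1.02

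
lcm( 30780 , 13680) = 123120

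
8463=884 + 7579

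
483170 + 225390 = 708560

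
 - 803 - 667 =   -  1470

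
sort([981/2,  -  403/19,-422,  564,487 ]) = [ - 422, - 403/19, 487, 981/2, 564] 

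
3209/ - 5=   -  642+1/5 =- 641.80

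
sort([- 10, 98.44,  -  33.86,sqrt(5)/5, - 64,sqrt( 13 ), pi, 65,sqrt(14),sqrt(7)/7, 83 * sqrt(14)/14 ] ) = [ - 64,  -  33.86, - 10,sqrt( 7 )/7,sqrt(5)/5 , pi,sqrt(13), sqrt(14 ),83*sqrt ( 14 )/14, 65,98.44]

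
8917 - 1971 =6946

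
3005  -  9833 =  - 6828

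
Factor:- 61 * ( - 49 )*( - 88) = - 263032 = - 2^3 * 7^2*11^1*61^1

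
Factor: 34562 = 2^1*11^1 * 1571^1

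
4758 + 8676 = 13434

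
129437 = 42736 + 86701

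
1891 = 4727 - 2836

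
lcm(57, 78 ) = 1482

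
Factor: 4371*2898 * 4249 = 53822754342  =  2^1 *3^3*7^2*23^1*31^1*47^1 *607^1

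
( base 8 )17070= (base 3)101121112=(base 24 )da8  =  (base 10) 7736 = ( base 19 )1283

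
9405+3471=12876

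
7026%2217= 375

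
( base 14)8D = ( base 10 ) 125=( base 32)3t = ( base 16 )7D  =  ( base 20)65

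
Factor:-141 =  - 3^1*47^1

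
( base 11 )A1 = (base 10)111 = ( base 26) 47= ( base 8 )157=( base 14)7d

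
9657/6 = 1609+1/2= 1609.50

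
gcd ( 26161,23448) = 1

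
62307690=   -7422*(-8395) 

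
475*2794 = 1327150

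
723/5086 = 723/5086 = 0.14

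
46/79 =46/79 = 0.58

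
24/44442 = 4/7407 = 0.00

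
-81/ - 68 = 1+13/68  =  1.19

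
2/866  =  1/433  =  0.00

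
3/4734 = 1/1578= 0.00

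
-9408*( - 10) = 94080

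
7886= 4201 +3685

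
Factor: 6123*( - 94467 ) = - 3^2*13^1*157^1* 31489^1 = - 578421441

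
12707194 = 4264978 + 8442216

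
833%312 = 209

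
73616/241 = 305+111/241 = 305.46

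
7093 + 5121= 12214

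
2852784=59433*48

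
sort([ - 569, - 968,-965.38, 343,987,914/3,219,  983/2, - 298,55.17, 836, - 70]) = [ - 968, - 965.38 ,  -  569,  -  298, - 70, 55.17 , 219, 914/3, 343, 983/2,836,987]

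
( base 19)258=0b1100111001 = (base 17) 2e9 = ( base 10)825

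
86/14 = 6 + 1/7= 6.14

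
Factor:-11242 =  - 2^1*7^1*11^1*73^1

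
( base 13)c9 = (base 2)10100101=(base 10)165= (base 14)BB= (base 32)55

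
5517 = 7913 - 2396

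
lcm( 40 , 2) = 40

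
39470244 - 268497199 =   -  229026955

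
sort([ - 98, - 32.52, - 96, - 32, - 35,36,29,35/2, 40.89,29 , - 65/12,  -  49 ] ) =[ - 98, - 96,-49, - 35, - 32.52, -32, - 65/12, 35/2,29, 29,36,40.89]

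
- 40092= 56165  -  96257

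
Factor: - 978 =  - 2^1*3^1*163^1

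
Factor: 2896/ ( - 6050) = -1448/3025 = - 2^3*5^( - 2)*11^(-2)*181^1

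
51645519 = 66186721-14541202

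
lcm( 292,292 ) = 292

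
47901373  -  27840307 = 20061066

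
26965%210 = 85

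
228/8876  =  57/2219 = 0.03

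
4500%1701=1098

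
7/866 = 7/866 = 0.01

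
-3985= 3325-7310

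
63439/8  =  63439/8  =  7929.88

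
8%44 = 8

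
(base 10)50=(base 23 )24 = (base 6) 122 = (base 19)2C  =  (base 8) 62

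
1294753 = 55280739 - 53985986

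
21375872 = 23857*896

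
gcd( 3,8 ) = 1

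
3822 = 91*42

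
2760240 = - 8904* ( - 310 ) 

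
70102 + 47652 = 117754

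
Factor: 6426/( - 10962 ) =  - 17^1*29^( - 1) = - 17/29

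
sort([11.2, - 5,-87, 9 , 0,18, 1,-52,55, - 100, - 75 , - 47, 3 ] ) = [  -  100, - 87,  -  75, - 52, - 47, - 5,0, 1 , 3,9, 11.2,18,  55] 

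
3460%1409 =642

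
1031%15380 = 1031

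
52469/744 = 70 + 389/744=70.52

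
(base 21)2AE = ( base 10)1106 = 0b10001010010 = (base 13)671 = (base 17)3E1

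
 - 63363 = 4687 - 68050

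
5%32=5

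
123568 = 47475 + 76093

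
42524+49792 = 92316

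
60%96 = 60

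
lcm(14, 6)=42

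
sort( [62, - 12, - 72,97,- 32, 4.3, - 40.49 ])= [- 72, - 40.49,  -  32,  -  12,4.3, 62,97]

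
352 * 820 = 288640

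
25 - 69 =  - 44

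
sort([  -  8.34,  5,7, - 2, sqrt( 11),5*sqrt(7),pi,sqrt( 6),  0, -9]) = [-9,-8.34, - 2, 0, sqrt( 6 ), pi,sqrt(11),5, 7, 5*sqrt(7) ] 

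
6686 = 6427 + 259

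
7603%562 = 297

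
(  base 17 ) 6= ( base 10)6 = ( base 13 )6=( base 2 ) 110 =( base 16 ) 6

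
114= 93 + 21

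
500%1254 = 500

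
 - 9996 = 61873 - 71869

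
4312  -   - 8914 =13226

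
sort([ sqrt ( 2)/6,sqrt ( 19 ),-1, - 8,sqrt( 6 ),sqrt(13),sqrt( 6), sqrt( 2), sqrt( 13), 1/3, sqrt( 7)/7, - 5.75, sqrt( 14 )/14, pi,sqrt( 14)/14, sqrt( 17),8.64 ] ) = [ - 8, - 5.75, - 1,sqrt( 2)/6, sqrt(14) /14 , sqrt( 14)/14,1/3,sqrt( 7)/7 , sqrt( 2 ), sqrt( 6),sqrt( 6) , pi, sqrt(13),sqrt(13 ) , sqrt( 17 ), sqrt(19), 8.64 ] 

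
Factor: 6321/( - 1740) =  - 2^( - 2 )*5^( - 1 )*7^2*29^( - 1)*43^1 =- 2107/580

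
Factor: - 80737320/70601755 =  -2^3*3^1*7^( - 1)*47^(  -  1 )*167^( - 1 ) * 257^( - 1)*672811^1 = - 16147464/14120351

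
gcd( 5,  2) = 1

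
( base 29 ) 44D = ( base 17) c18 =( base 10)3493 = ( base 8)6645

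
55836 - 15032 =40804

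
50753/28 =1812+ 17/28= 1812.61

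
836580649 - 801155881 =35424768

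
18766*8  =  150128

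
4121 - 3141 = 980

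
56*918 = 51408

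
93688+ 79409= 173097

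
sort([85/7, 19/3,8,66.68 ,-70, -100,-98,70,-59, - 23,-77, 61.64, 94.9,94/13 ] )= [  -  100,  -  98, - 77,-70, - 59, - 23,19/3,94/13,8  ,  85/7 , 61.64,66.68, 70,  94.9 ] 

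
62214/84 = 10369/14 = 740.64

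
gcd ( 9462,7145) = 1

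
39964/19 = 2103  +  7/19 = 2103.37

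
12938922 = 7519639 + 5419283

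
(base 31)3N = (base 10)116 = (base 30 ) 3Q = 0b1110100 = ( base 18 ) 68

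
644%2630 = 644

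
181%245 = 181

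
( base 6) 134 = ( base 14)42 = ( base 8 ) 72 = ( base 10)58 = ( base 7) 112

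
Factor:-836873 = -836873^1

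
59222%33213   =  26009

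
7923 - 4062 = 3861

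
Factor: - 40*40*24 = - 38400 = -  2^9*3^1 * 5^2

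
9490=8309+1181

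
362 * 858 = 310596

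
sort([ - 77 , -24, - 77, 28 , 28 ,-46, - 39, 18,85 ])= [ -77, -77,-46 ,  -  39 ,  -  24, 18, 28 , 28,85] 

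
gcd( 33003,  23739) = 579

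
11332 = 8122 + 3210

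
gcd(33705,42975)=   45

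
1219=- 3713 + 4932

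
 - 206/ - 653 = 206/653  =  0.32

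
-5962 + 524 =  - 5438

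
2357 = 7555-5198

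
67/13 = 5 + 2/13 = 5.15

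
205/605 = 41/121 = 0.34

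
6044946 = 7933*762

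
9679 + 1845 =11524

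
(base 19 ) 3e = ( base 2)1000111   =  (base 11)65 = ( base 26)2J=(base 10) 71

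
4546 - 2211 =2335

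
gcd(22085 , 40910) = 5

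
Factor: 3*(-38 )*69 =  - 7866= -2^1*3^2 *19^1*23^1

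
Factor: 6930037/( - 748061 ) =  - 31^( - 1) * 59^ ( - 1 )*409^( - 1)* 6930037^1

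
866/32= 433/16 = 27.06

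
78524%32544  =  13436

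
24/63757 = 24/63757 = 0.00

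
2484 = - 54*(  -  46 ) 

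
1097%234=161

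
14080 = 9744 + 4336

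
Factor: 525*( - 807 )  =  -423675 = - 3^2*5^2 * 7^1*269^1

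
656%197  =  65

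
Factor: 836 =2^2*11^1*19^1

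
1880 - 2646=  - 766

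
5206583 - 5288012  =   - 81429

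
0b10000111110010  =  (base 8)20762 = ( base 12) 5042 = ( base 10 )8690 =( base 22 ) hl0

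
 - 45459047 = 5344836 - 50803883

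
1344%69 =33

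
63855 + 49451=113306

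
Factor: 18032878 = 2^1*59^1 * 152821^1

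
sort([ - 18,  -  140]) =[-140,-18] 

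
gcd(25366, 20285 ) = 1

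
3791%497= 312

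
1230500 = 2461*500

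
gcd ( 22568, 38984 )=8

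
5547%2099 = 1349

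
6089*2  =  12178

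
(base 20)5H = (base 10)117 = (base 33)3I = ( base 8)165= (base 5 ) 432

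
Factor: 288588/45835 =2^2*3^1*5^( - 1)*89^( - 1 )*103^( - 1)*24049^1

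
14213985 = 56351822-42137837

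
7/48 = 7/48= 0.15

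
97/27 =97/27 = 3.59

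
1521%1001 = 520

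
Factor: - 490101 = - 3^1*163367^1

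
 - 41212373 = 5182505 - 46394878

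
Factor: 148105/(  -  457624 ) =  - 2^( - 3)*5^1*19^1*1559^1*57203^( - 1 ) 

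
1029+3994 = 5023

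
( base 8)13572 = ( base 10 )6010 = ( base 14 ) 2294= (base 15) 1baa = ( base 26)8N4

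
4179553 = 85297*49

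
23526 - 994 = 22532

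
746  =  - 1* ( - 746)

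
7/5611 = 7/5611 = 0.00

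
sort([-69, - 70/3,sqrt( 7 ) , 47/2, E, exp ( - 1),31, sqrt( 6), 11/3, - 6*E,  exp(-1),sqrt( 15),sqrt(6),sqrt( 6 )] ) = [-69 , - 70/3 , - 6*E, exp(-1), exp( - 1 ), sqrt(6 ),sqrt( 6 ),sqrt(6) , sqrt( 7 ) , E,11/3,sqrt( 15), 47/2, 31] 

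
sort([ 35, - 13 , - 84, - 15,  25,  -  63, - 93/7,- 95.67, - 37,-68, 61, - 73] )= [ - 95.67, - 84 , - 73, - 68, - 63, - 37, - 15 ,- 93/7, - 13, 25, 35, 61]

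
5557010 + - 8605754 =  - 3048744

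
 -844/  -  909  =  844/909 = 0.93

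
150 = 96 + 54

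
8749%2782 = 403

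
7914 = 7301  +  613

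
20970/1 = 20970 = 20970.00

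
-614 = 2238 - 2852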